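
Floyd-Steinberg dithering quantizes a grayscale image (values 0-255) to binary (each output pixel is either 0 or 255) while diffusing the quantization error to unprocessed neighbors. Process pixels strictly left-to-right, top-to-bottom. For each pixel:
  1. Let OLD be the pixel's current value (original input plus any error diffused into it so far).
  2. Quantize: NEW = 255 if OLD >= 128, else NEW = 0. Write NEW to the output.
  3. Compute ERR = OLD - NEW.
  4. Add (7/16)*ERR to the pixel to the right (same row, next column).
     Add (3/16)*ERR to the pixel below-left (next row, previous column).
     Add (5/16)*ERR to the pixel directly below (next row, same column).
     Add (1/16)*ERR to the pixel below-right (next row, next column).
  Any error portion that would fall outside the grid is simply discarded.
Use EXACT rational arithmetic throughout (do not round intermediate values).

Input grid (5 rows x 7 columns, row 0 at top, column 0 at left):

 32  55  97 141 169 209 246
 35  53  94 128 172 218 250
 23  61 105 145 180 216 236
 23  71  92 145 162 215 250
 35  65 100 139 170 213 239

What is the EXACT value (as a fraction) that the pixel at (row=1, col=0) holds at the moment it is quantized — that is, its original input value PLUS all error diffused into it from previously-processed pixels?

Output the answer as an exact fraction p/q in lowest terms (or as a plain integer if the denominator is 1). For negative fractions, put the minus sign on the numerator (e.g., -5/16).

(0,0): OLD=32 → NEW=0, ERR=32
(0,1): OLD=69 → NEW=0, ERR=69
(0,2): OLD=2035/16 → NEW=0, ERR=2035/16
(0,3): OLD=50341/256 → NEW=255, ERR=-14939/256
(0,4): OLD=587651/4096 → NEW=255, ERR=-456829/4096
(0,5): OLD=10499221/65536 → NEW=255, ERR=-6212459/65536
(0,6): OLD=214462483/1048576 → NEW=255, ERR=-52924397/1048576
(1,0): OLD=927/16 → NEW=0, ERR=927/16
Target (1,0): original=35, with diffused error = 927/16

Answer: 927/16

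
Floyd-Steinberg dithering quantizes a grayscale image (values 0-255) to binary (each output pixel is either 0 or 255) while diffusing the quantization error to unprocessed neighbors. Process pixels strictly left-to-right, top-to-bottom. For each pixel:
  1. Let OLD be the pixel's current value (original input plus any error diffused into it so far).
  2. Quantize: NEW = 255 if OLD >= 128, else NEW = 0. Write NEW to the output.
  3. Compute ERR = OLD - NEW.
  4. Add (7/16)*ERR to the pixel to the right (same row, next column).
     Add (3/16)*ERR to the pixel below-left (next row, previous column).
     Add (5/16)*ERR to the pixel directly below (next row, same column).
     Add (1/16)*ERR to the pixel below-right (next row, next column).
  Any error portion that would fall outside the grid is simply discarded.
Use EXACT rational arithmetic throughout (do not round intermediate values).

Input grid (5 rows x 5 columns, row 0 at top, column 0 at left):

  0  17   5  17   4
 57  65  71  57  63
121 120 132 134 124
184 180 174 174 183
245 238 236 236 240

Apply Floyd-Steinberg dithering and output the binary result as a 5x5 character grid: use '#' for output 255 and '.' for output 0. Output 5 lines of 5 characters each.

(0,0): OLD=0 → NEW=0, ERR=0
(0,1): OLD=17 → NEW=0, ERR=17
(0,2): OLD=199/16 → NEW=0, ERR=199/16
(0,3): OLD=5745/256 → NEW=0, ERR=5745/256
(0,4): OLD=56599/4096 → NEW=0, ERR=56599/4096
(1,0): OLD=963/16 → NEW=0, ERR=963/16
(1,1): OLD=12669/128 → NEW=0, ERR=12669/128
(1,2): OLD=505689/4096 → NEW=0, ERR=505689/4096
(1,3): OLD=1988929/16384 → NEW=0, ERR=1988929/16384
(1,4): OLD=31937235/262144 → NEW=0, ERR=31937235/262144
(2,0): OLD=324335/2048 → NEW=255, ERR=-197905/2048
(2,1): OLD=8884285/65536 → NEW=255, ERR=-7827395/65536
(2,2): OLD=154429063/1048576 → NEW=255, ERR=-112957817/1048576
(2,3): OLD=2606602709/16777216 → NEW=255, ERR=-1671587371/16777216
(2,4): OLD=33841463443/268435456 → NEW=0, ERR=33841463443/268435456
(3,0): OLD=137790999/1048576 → NEW=255, ERR=-129595881/1048576
(3,1): OLD=523167651/8388608 → NEW=0, ERR=523167651/8388608
(3,2): OLD=37976915865/268435456 → NEW=255, ERR=-30474125415/268435456
(3,3): OLD=59110703887/536870912 → NEW=0, ERR=59110703887/536870912
(3,4): OLD=2270656796103/8589934592 → NEW=255, ERR=80223475143/8589934592
(4,0): OLD=29269011073/134217728 → NEW=255, ERR=-4956509567/134217728
(4,1): OLD=911918984889/4294967296 → NEW=255, ERR=-183297675591/4294967296
(4,2): OLD=14183301477959/68719476736 → NEW=255, ERR=-3340165089721/68719476736
(4,3): OLD=268058426311961/1099511627776 → NEW=255, ERR=-12317038770919/1099511627776
(4,4): OLD=4308307124915503/17592186044416 → NEW=255, ERR=-177700316410577/17592186044416
Row 0: .....
Row 1: .....
Row 2: ####.
Row 3: #.#.#
Row 4: #####

Answer: .....
.....
####.
#.#.#
#####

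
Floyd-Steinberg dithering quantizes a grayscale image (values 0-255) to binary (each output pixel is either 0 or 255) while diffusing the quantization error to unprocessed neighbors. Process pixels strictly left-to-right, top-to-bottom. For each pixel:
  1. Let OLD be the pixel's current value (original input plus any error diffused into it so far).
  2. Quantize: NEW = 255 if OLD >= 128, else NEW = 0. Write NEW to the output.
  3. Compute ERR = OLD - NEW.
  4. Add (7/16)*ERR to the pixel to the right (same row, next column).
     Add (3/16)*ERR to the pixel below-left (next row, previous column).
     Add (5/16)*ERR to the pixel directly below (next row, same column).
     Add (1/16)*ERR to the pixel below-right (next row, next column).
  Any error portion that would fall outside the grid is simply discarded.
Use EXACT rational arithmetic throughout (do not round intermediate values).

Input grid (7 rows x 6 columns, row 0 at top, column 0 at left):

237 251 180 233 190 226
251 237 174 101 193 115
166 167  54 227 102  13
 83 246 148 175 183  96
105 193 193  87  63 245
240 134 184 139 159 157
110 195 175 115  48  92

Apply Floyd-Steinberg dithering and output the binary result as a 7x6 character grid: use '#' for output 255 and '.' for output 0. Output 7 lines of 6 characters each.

Answer: ######
##..#.
##.#..
.####.
.#...#
######
.#....

Derivation:
(0,0): OLD=237 → NEW=255, ERR=-18
(0,1): OLD=1945/8 → NEW=255, ERR=-95/8
(0,2): OLD=22375/128 → NEW=255, ERR=-10265/128
(0,3): OLD=405329/2048 → NEW=255, ERR=-116911/2048
(0,4): OLD=5407543/32768 → NEW=255, ERR=-2948297/32768
(0,5): OLD=97851009/524288 → NEW=255, ERR=-35842431/524288
(1,0): OLD=31123/128 → NEW=255, ERR=-1517/128
(1,1): OLD=217029/1024 → NEW=255, ERR=-44091/1024
(1,2): OLD=3888105/32768 → NEW=0, ERR=3888105/32768
(1,3): OLD=14836053/131072 → NEW=0, ERR=14836053/131072
(1,4): OLD=1661090559/8388608 → NEW=255, ERR=-478004481/8388608
(1,5): OLD=8466848841/134217728 → NEW=0, ERR=8466848841/134217728
(2,0): OLD=2526791/16384 → NEW=255, ERR=-1651129/16384
(2,1): OLD=68661693/524288 → NEW=255, ERR=-65031747/524288
(2,2): OLD=464269047/8388608 → NEW=0, ERR=464269047/8388608
(2,3): OLD=19013092991/67108864 → NEW=255, ERR=1900332671/67108864
(2,4): OLD=248000295805/2147483648 → NEW=0, ERR=248000295805/2147483648
(2,5): OLD=2737657429563/34359738368 → NEW=0, ERR=2737657429563/34359738368
(3,0): OLD=236978583/8388608 → NEW=0, ERR=236978583/8388608
(3,1): OLD=15010650251/67108864 → NEW=255, ERR=-2102110069/67108864
(3,2): OLD=80073357873/536870912 → NEW=255, ERR=-56828724687/536870912
(3,3): OLD=5588656913971/34359738368 → NEW=255, ERR=-3173076369869/34359738368
(3,4): OLD=53709872816531/274877906944 → NEW=255, ERR=-16383993454189/274877906944
(3,5): OLD=448774845932221/4398046511104 → NEW=0, ERR=448774845932221/4398046511104
(4,0): OLD=115915704633/1073741824 → NEW=0, ERR=115915704633/1073741824
(4,1): OLD=3648316789925/17179869184 → NEW=255, ERR=-732549851995/17179869184
(4,2): OLD=67066472787679/549755813888 → NEW=0, ERR=67066472787679/549755813888
(4,3): OLD=824382718051707/8796093022208 → NEW=0, ERR=824382718051707/8796093022208
(4,4): OLD=13896043364984235/140737488355328 → NEW=0, ERR=13896043364984235/140737488355328
(4,5): OLD=712378628608385997/2251799813685248 → NEW=255, ERR=138169676118647757/2251799813685248
(5,0): OLD=73046304481215/274877906944 → NEW=255, ERR=2952438210495/274877906944
(5,1): OLD=1363350882738735/8796093022208 → NEW=255, ERR=-879652837924305/8796093022208
(5,2): OLD=13600764222429109/70368744177664 → NEW=255, ERR=-4343265542875211/70368744177664
(5,3): OLD=377002221074731607/2251799813685248 → NEW=255, ERR=-197206731415006633/2251799813685248
(5,4): OLD=760670759935767943/4503599627370496 → NEW=255, ERR=-387747145043708537/4503599627370496
(5,5): OLD=10425182397514699283/72057594037927936 → NEW=255, ERR=-7949504082156924397/72057594037927936
(6,0): OLD=13314555318992365/140737488355328 → NEW=0, ERR=13314555318992365/140737488355328
(6,1): OLD=437382678974147689/2251799813685248 → NEW=255, ERR=-136826273515590551/2251799813685248
(6,2): OLD=958880439023971201/9007199254740992 → NEW=0, ERR=958880439023971201/9007199254740992
(6,3): OLD=16458854213840812797/144115188075855872 → NEW=0, ERR=16458854213840812797/144115188075855872
(6,4): OLD=103534645428647662461/2305843009213693952 → NEW=0, ERR=103534645428647662461/2305843009213693952
(6,5): OLD=2648496236155604460107/36893488147419103232 → NEW=0, ERR=2648496236155604460107/36893488147419103232
Row 0: ######
Row 1: ##..#.
Row 2: ##.#..
Row 3: .####.
Row 4: .#...#
Row 5: ######
Row 6: .#....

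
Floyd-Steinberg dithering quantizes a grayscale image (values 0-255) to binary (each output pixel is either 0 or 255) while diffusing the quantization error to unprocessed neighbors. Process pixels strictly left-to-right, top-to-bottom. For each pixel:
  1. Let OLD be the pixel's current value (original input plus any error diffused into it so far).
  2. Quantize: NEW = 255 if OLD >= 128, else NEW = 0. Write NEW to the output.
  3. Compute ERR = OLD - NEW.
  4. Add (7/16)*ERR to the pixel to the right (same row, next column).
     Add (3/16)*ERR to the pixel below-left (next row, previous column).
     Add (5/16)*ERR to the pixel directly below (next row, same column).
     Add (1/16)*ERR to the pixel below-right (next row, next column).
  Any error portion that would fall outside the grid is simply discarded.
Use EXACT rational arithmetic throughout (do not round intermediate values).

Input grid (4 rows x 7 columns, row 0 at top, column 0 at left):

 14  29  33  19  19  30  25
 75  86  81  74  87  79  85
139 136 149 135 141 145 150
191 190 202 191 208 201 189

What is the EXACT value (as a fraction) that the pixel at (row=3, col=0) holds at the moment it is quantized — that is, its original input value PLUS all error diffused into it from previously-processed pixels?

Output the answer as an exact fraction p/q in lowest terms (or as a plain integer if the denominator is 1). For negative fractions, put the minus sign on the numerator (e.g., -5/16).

(0,0): OLD=14 → NEW=0, ERR=14
(0,1): OLD=281/8 → NEW=0, ERR=281/8
(0,2): OLD=6191/128 → NEW=0, ERR=6191/128
(0,3): OLD=82249/2048 → NEW=0, ERR=82249/2048
(0,4): OLD=1198335/32768 → NEW=0, ERR=1198335/32768
(0,5): OLD=24116985/524288 → NEW=0, ERR=24116985/524288
(0,6): OLD=378534095/8388608 → NEW=0, ERR=378534095/8388608
(1,0): OLD=11003/128 → NEW=0, ERR=11003/128
(1,1): OLD=147997/1024 → NEW=255, ERR=-113123/1024
(1,2): OLD=1884449/32768 → NEW=0, ERR=1884449/32768
(1,3): OLD=15937069/131072 → NEW=0, ERR=15937069/131072
(1,4): OLD=1365320327/8388608 → NEW=255, ERR=-773774713/8388608
(1,5): OLD=4279256183/67108864 → NEW=0, ERR=4279256183/67108864
(1,6): OLD=139451186201/1073741824 → NEW=255, ERR=-134352978919/1073741824
(2,0): OLD=2378127/16384 → NEW=255, ERR=-1799793/16384
(2,1): OLD=36476501/524288 → NEW=0, ERR=36476501/524288
(2,2): OLD=1789319871/8388608 → NEW=255, ERR=-349775169/8388608
(2,3): OLD=9465961991/67108864 → NEW=255, ERR=-7646798329/67108864
(2,4): OLD=43958284119/536870912 → NEW=0, ERR=43958284119/536870912
(2,5): OLD=2946735403965/17179869184 → NEW=255, ERR=-1434131237955/17179869184
(2,6): OLD=21540018645243/274877906944 → NEW=0, ERR=21540018645243/274877906944
(3,0): OLD=1423686751/8388608 → NEW=255, ERR=-715408289/8388608
Target (3,0): original=191, with diffused error = 1423686751/8388608

Answer: 1423686751/8388608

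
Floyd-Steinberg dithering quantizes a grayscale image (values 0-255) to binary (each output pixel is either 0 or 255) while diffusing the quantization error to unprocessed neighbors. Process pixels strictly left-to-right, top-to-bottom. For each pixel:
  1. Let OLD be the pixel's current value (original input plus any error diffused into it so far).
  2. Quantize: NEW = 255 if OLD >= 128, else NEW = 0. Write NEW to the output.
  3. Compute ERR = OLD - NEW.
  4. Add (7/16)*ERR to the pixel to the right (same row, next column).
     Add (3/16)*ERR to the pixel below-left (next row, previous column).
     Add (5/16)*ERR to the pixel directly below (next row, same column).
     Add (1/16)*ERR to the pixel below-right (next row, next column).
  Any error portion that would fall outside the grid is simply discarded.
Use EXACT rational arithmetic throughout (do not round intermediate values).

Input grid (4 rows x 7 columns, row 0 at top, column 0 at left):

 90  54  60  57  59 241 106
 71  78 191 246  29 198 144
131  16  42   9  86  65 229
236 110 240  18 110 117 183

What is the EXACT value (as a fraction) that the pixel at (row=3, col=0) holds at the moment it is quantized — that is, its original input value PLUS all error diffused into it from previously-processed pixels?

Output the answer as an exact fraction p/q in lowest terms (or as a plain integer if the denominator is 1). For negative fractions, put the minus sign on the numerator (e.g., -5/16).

Answer: 1634636029/8388608

Derivation:
(0,0): OLD=90 → NEW=0, ERR=90
(0,1): OLD=747/8 → NEW=0, ERR=747/8
(0,2): OLD=12909/128 → NEW=0, ERR=12909/128
(0,3): OLD=207099/2048 → NEW=0, ERR=207099/2048
(0,4): OLD=3383005/32768 → NEW=0, ERR=3383005/32768
(0,5): OLD=150034443/524288 → NEW=255, ERR=16341003/524288
(0,6): OLD=1003579469/8388608 → NEW=0, ERR=1003579469/8388608
(1,0): OLD=14929/128 → NEW=0, ERR=14929/128
(1,1): OLD=187127/1024 → NEW=255, ERR=-73993/1024
(1,2): OLD=7068035/32768 → NEW=255, ERR=-1287805/32768
(1,3): OLD=37495463/131072 → NEW=255, ERR=4072103/131072
(1,4): OLD=729969269/8388608 → NEW=0, ERR=729969269/8388608
(1,5): OLD=18434481477/67108864 → NEW=255, ERR=1321721157/67108864
(1,6): OLD=206105697899/1073741824 → NEW=255, ERR=-67698467221/1073741824
(2,0): OLD=2521485/16384 → NEW=255, ERR=-1656435/16384
(2,1): OLD=-26681953/524288 → NEW=0, ERR=-26681953/524288
(2,2): OLD=73504285/8388608 → NEW=0, ERR=73504285/8388608
(2,3): OLD=2442896117/67108864 → NEW=0, ERR=2442896117/67108864
(2,4): OLD=72345460325/536870912 → NEW=255, ERR=-64556622235/536870912
(2,5): OLD=208977142999/17179869184 → NEW=0, ERR=208977142999/17179869184
(2,6): OLD=59332363929681/274877906944 → NEW=255, ERR=-10761502341039/274877906944
(3,0): OLD=1634636029/8388608 → NEW=255, ERR=-504459011/8388608
Target (3,0): original=236, with diffused error = 1634636029/8388608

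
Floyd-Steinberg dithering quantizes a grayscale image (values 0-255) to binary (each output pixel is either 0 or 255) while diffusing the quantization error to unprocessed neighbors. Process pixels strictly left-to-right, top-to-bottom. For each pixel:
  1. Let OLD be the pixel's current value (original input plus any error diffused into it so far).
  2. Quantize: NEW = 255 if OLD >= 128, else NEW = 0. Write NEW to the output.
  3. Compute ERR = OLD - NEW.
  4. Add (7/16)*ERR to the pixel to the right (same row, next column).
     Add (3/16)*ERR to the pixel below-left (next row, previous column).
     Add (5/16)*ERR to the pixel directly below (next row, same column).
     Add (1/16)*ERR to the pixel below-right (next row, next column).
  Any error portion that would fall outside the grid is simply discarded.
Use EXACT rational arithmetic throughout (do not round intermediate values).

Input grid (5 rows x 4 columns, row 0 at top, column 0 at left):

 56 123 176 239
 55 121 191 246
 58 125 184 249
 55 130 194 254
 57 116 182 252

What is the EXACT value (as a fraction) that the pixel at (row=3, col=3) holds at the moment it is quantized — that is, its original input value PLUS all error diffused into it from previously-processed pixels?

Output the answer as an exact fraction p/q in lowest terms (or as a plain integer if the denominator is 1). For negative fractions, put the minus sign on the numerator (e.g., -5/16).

Answer: 2040837640425/8589934592

Derivation:
(0,0): OLD=56 → NEW=0, ERR=56
(0,1): OLD=295/2 → NEW=255, ERR=-215/2
(0,2): OLD=4127/32 → NEW=255, ERR=-4033/32
(0,3): OLD=94137/512 → NEW=255, ERR=-36423/512
(1,0): OLD=1675/32 → NEW=0, ERR=1675/32
(1,1): OLD=23085/256 → NEW=0, ERR=23085/256
(1,2): OLD=1400913/8192 → NEW=255, ERR=-688047/8192
(1,3): OLD=23481095/131072 → NEW=255, ERR=-9942265/131072
(2,0): OLD=373823/4096 → NEW=0, ERR=373823/4096
(2,1): OLD=23675781/131072 → NEW=255, ERR=-9747579/131072
(2,2): OLD=30573985/262144 → NEW=0, ERR=30573985/262144
(2,3): OLD=1136959437/4194304 → NEW=255, ERR=67411917/4194304
(3,0): OLD=145912303/2097152 → NEW=0, ERR=145912303/2097152
(3,1): OLD=5528828977/33554432 → NEW=255, ERR=-3027551183/33554432
(3,2): OLD=101649954831/536870912 → NEW=255, ERR=-35252127729/536870912
(3,3): OLD=2040837640425/8589934592 → NEW=255, ERR=-149595680535/8589934592
Target (3,3): original=254, with diffused error = 2040837640425/8589934592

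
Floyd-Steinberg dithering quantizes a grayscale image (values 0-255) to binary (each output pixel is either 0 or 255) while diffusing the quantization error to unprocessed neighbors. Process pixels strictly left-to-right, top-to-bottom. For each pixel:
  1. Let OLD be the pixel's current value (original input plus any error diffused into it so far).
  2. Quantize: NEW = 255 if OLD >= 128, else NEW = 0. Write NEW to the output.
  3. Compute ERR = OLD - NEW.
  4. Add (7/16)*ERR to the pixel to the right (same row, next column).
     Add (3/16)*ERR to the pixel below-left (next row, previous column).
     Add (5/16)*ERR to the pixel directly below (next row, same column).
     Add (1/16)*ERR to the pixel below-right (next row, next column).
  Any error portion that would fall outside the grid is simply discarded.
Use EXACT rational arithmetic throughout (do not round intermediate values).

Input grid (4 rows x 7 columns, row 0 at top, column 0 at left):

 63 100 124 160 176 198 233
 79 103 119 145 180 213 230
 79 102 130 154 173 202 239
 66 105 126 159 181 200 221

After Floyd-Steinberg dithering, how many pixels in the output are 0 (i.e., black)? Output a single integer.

(0,0): OLD=63 → NEW=0, ERR=63
(0,1): OLD=2041/16 → NEW=0, ERR=2041/16
(0,2): OLD=46031/256 → NEW=255, ERR=-19249/256
(0,3): OLD=520617/4096 → NEW=0, ERR=520617/4096
(0,4): OLD=15178655/65536 → NEW=255, ERR=-1533025/65536
(0,5): OLD=196886873/1048576 → NEW=255, ERR=-70500007/1048576
(0,6): OLD=3415591279/16777216 → NEW=255, ERR=-862598801/16777216
(1,0): OLD=31387/256 → NEW=0, ERR=31387/256
(1,1): OLD=381629/2048 → NEW=255, ERR=-140611/2048
(1,2): OLD=6374657/65536 → NEW=0, ERR=6374657/65536
(1,3): OLD=57197165/262144 → NEW=255, ERR=-9649555/262144
(1,4): OLD=2548847271/16777216 → NEW=255, ERR=-1729342809/16777216
(1,5): OLD=18225550551/134217728 → NEW=255, ERR=-15999970089/134217728
(1,6): OLD=338393495481/2147483648 → NEW=255, ERR=-209214834759/2147483648
(2,0): OLD=3422319/32768 → NEW=0, ERR=3422319/32768
(2,1): OLD=159528501/1048576 → NEW=255, ERR=-107858379/1048576
(2,2): OLD=1748214495/16777216 → NEW=0, ERR=1748214495/16777216
(2,3): OLD=23466293927/134217728 → NEW=255, ERR=-10759226713/134217728
(2,4): OLD=87042944663/1073741824 → NEW=0, ERR=87042944663/1073741824
(2,5): OLD=6030270384669/34359738368 → NEW=255, ERR=-2731462899171/34359738368
(2,6): OLD=91438220101531/549755813888 → NEW=255, ERR=-48749512439909/549755813888
(3,0): OLD=1331292159/16777216 → NEW=0, ERR=1331292159/16777216
(3,1): OLD=17936484243/134217728 → NEW=255, ERR=-16289036397/134217728
(3,2): OLD=90202356009/1073741824 → NEW=0, ERR=90202356009/1073741824
(3,3): OLD=826415296367/4294967296 → NEW=255, ERR=-268801364113/4294967296
(3,4): OLD=87431046333439/549755813888 → NEW=255, ERR=-52756686208001/549755813888
(3,5): OLD=534861109699821/4398046511104 → NEW=0, ERR=534861109699821/4398046511104
(3,6): OLD=16995912482472243/70368744177664 → NEW=255, ERR=-948117282832077/70368744177664
Output grid:
  Row 0: ..#.###  (3 black, running=3)
  Row 1: .#.####  (2 black, running=5)
  Row 2: .#.#.##  (3 black, running=8)
  Row 3: .#.##.#  (3 black, running=11)

Answer: 11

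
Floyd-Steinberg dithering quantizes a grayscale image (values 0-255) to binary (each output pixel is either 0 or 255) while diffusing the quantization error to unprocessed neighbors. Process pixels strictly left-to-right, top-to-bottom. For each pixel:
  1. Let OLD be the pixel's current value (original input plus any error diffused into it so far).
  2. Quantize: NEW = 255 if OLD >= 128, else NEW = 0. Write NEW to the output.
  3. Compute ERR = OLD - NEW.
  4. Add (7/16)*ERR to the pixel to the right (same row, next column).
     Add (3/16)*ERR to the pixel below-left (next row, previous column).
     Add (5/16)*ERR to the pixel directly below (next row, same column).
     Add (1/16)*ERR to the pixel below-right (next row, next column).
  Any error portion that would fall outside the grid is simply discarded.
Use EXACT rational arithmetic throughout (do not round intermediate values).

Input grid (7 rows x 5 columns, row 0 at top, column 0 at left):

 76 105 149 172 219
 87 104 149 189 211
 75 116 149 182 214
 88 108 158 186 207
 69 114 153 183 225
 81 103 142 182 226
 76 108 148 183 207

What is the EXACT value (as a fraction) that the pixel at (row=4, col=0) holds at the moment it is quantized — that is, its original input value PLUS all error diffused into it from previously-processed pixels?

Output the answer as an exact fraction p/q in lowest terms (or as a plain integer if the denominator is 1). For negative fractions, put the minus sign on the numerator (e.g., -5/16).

(0,0): OLD=76 → NEW=0, ERR=76
(0,1): OLD=553/4 → NEW=255, ERR=-467/4
(0,2): OLD=6267/64 → NEW=0, ERR=6267/64
(0,3): OLD=219997/1024 → NEW=255, ERR=-41123/1024
(0,4): OLD=3300235/16384 → NEW=255, ERR=-877685/16384
(1,0): OLD=5687/64 → NEW=0, ERR=5687/64
(1,1): OLD=66305/512 → NEW=255, ERR=-64255/512
(1,2): OLD=1800085/16384 → NEW=0, ERR=1800085/16384
(1,3): OLD=14456817/65536 → NEW=255, ERR=-2254863/65536
(1,4): OLD=185279923/1048576 → NEW=255, ERR=-82106957/1048576
(2,0): OLD=649115/8192 → NEW=0, ERR=649115/8192
(2,1): OLD=36071641/262144 → NEW=255, ERR=-30775079/262144
(2,2): OLD=493575627/4194304 → NEW=0, ERR=493575627/4194304
(2,3): OLD=14422824753/67108864 → NEW=255, ERR=-2689935567/67108864
(2,4): OLD=182367995415/1073741824 → NEW=255, ERR=-91436169705/1073741824
(3,0): OLD=380631915/4194304 → NEW=0, ERR=380631915/4194304
(3,1): OLD=4631624079/33554432 → NEW=255, ERR=-3924756081/33554432
(3,2): OLD=138242446293/1073741824 → NEW=255, ERR=-135561718827/1073741824
(3,3): OLD=235421955309/2147483648 → NEW=0, ERR=235421955309/2147483648
(3,4): OLD=7759979894145/34359738368 → NEW=255, ERR=-1001753389695/34359738368
(4,0): OLD=40495101285/536870912 → NEW=0, ERR=40495101285/536870912
Target (4,0): original=69, with diffused error = 40495101285/536870912

Answer: 40495101285/536870912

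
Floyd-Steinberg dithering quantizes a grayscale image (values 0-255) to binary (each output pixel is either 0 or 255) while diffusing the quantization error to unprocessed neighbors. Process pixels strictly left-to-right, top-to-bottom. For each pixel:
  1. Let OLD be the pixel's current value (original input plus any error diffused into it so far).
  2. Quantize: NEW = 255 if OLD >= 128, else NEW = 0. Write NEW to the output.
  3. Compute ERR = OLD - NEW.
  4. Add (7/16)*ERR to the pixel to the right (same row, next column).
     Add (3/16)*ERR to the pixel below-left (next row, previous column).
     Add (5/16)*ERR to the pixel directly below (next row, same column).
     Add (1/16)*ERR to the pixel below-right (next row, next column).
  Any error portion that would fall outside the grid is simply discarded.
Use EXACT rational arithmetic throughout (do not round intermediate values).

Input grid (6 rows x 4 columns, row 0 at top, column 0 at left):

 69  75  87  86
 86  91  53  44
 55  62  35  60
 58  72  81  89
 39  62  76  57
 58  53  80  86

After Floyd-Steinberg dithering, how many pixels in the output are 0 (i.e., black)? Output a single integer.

Answer: 18

Derivation:
(0,0): OLD=69 → NEW=0, ERR=69
(0,1): OLD=1683/16 → NEW=0, ERR=1683/16
(0,2): OLD=34053/256 → NEW=255, ERR=-31227/256
(0,3): OLD=133667/4096 → NEW=0, ERR=133667/4096
(1,0): OLD=32585/256 → NEW=0, ERR=32585/256
(1,1): OLD=329727/2048 → NEW=255, ERR=-192513/2048
(1,2): OLD=-888085/65536 → NEW=0, ERR=-888085/65536
(1,3): OLD=42619997/1048576 → NEW=0, ERR=42619997/1048576
(2,0): OLD=2528101/32768 → NEW=0, ERR=2528101/32768
(2,1): OLD=75280551/1048576 → NEW=0, ERR=75280551/1048576
(2,2): OLD=134051619/2097152 → NEW=0, ERR=134051619/2097152
(2,3): OLD=3349408503/33554432 → NEW=0, ERR=3349408503/33554432
(3,0): OLD=1603416341/16777216 → NEW=0, ERR=1603416341/16777216
(3,1): OLD=41085337867/268435456 → NEW=255, ERR=-27365703413/268435456
(3,2): OLD=341783088373/4294967296 → NEW=0, ERR=341783088373/4294967296
(3,3): OLD=10926674205747/68719476736 → NEW=255, ERR=-6596792361933/68719476736
(4,0): OLD=213679921585/4294967296 → NEW=0, ERR=213679921585/4294967296
(4,1): OLD=2501467292051/34359738368 → NEW=0, ERR=2501467292051/34359738368
(4,2): OLD=119130075710003/1099511627776 → NEW=0, ERR=119130075710003/1099511627776
(4,3): OLD=1396418216170581/17592186044416 → NEW=0, ERR=1396418216170581/17592186044416
(5,0): OLD=47937435945057/549755813888 → NEW=0, ERR=47937435945057/549755813888
(5,1): OLD=2415837017368775/17592186044416 → NEW=255, ERR=-2070170423957305/17592186044416
(5,2): OLD=719600535249795/8796093022208 → NEW=0, ERR=719600535249795/8796093022208
(5,3): OLD=43169427782826499/281474976710656 → NEW=255, ERR=-28606691278390781/281474976710656
Output grid:
  Row 0: ..#.  (3 black, running=3)
  Row 1: .#..  (3 black, running=6)
  Row 2: ....  (4 black, running=10)
  Row 3: .#.#  (2 black, running=12)
  Row 4: ....  (4 black, running=16)
  Row 5: .#.#  (2 black, running=18)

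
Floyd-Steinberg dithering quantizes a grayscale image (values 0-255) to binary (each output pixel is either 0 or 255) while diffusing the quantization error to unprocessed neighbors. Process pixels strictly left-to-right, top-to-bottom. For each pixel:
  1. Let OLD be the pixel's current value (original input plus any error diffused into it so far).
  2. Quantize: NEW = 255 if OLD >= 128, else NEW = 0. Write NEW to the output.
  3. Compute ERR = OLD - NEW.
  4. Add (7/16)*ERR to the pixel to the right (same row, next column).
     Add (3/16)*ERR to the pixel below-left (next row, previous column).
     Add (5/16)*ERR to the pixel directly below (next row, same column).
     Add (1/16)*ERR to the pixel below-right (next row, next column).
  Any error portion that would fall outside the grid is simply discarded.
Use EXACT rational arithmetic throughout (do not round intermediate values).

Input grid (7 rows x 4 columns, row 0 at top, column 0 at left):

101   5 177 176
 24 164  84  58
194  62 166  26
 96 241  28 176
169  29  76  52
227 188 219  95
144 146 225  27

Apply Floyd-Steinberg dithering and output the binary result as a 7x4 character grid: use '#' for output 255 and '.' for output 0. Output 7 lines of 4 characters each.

Answer: ..##
.#..
#.#.
.#.#
#...
###.
.##.

Derivation:
(0,0): OLD=101 → NEW=0, ERR=101
(0,1): OLD=787/16 → NEW=0, ERR=787/16
(0,2): OLD=50821/256 → NEW=255, ERR=-14459/256
(0,3): OLD=619683/4096 → NEW=255, ERR=-424797/4096
(1,0): OLD=16585/256 → NEW=0, ERR=16585/256
(1,1): OLD=416639/2048 → NEW=255, ERR=-105601/2048
(1,2): OLD=1796971/65536 → NEW=0, ERR=1796971/65536
(1,3): OLD=35710941/1048576 → NEW=0, ERR=35710941/1048576
(2,0): OLD=6703589/32768 → NEW=255, ERR=-1652251/32768
(2,1): OLD=34620711/1048576 → NEW=0, ERR=34620711/1048576
(2,2): OLD=403023203/2097152 → NEW=255, ERR=-131750557/2097152
(2,3): OLD=364773815/33554432 → NEW=0, ERR=364773815/33554432
(3,0): OLD=1450114709/16777216 → NEW=0, ERR=1450114709/16777216
(3,1): OLD=73605438859/268435456 → NEW=255, ERR=5154397579/268435456
(3,2): OLD=89636984437/4294967296 → NEW=0, ERR=89636984437/4294967296
(3,3): OLD=12685716897459/68719476736 → NEW=255, ERR=-4837749670221/68719476736
(4,0): OLD=857321842481/4294967296 → NEW=255, ERR=-237894817999/4294967296
(4,1): OLD=690046612243/34359738368 → NEW=0, ERR=690046612243/34359738368
(4,2): OLD=87200771806899/1099511627776 → NEW=0, ERR=87200771806899/1099511627776
(4,3): OLD=1161126171356117/17592186044416 → NEW=0, ERR=1161126171356117/17592186044416
(5,0): OLD=117348916869345/549755813888 → NEW=255, ERR=-22838815672095/549755813888
(5,1): OLD=3298696256912711/17592186044416 → NEW=255, ERR=-1187311184413369/17592186044416
(5,2): OLD=2004518304150899/8796093022208 → NEW=255, ERR=-238485416512141/8796093022208
(5,3): OLD=30602170162033315/281474976710656 → NEW=0, ERR=30602170162033315/281474976710656
(6,0): OLD=33316252585559157/281474976710656 → NEW=0, ERR=33316252585559157/281474976710656
(6,1): OLD=761166345332658819/4503599627370496 → NEW=255, ERR=-387251559646817661/4503599627370496
(6,2): OLD=14056627579302757669/72057594037927936 → NEW=255, ERR=-4318058900368866011/72057594037927936
(6,3): OLD=38119573597137990403/1152921504606846976 → NEW=0, ERR=38119573597137990403/1152921504606846976
Row 0: ..##
Row 1: .#..
Row 2: #.#.
Row 3: .#.#
Row 4: #...
Row 5: ###.
Row 6: .##.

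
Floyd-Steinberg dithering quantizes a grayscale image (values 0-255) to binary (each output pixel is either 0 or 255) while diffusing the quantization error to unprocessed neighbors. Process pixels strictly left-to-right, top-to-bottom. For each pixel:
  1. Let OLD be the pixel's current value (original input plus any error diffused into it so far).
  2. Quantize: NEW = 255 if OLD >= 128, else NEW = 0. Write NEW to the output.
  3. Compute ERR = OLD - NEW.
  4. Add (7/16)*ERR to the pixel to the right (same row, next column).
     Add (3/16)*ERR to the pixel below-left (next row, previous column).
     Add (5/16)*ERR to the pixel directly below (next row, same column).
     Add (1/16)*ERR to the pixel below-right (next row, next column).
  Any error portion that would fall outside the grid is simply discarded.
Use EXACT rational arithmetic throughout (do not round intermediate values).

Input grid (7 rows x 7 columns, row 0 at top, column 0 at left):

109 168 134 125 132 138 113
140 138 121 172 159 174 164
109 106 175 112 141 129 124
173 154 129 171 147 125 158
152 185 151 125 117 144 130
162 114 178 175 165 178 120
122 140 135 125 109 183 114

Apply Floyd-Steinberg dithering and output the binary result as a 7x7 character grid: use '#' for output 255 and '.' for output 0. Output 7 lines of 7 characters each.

Answer: .#.#.#.
#.##.##
.#.#.#.
#.##.##
##.#.#.
.#.##.#
#.#..#.

Derivation:
(0,0): OLD=109 → NEW=0, ERR=109
(0,1): OLD=3451/16 → NEW=255, ERR=-629/16
(0,2): OLD=29901/256 → NEW=0, ERR=29901/256
(0,3): OLD=721307/4096 → NEW=255, ERR=-323173/4096
(0,4): OLD=6388541/65536 → NEW=0, ERR=6388541/65536
(0,5): OLD=189423275/1048576 → NEW=255, ERR=-77963605/1048576
(0,6): OLD=1350080173/16777216 → NEW=0, ERR=1350080173/16777216
(1,0): OLD=42673/256 → NEW=255, ERR=-22607/256
(1,1): OLD=237143/2048 → NEW=0, ERR=237143/2048
(1,2): OLD=12511395/65536 → NEW=255, ERR=-4200285/65536
(1,3): OLD=37979879/262144 → NEW=255, ERR=-28866841/262144
(1,4): OLD=2053765973/16777216 → NEW=0, ERR=2053765973/16777216
(1,5): OLD=30266374885/134217728 → NEW=255, ERR=-3959145755/134217728
(1,6): OLD=368497163467/2147483648 → NEW=255, ERR=-179111166773/2147483648
(2,0): OLD=3378861/32768 → NEW=0, ERR=3378861/32768
(2,1): OLD=178007743/1048576 → NEW=255, ERR=-89379137/1048576
(2,2): OLD=1749351165/16777216 → NEW=0, ERR=1749351165/16777216
(2,3): OLD=19079432533/134217728 → NEW=255, ERR=-15146088107/134217728
(2,4): OLD=126132978341/1073741824 → NEW=0, ERR=126132978341/1073741824
(2,5): OLD=5607084830071/34359738368 → NEW=255, ERR=-3154648453769/34359738368
(2,6): OLD=30744747090609/549755813888 → NEW=0, ERR=30744747090609/549755813888
(3,0): OLD=3174938717/16777216 → NEW=255, ERR=-1103251363/16777216
(3,1): OLD=16722000025/134217728 → NEW=0, ERR=16722000025/134217728
(3,2): OLD=203587321755/1073741824 → NEW=255, ERR=-70216843365/1073741824
(3,3): OLD=582688403053/4294967296 → NEW=255, ERR=-512528257427/4294967296
(3,4): OLD=58952454843485/549755813888 → NEW=0, ERR=58952454843485/549755813888
(3,5): OLD=708310630780647/4398046511104 → NEW=255, ERR=-413191229550873/4398046511104
(3,6): OLD=9051917854756729/70368744177664 → NEW=255, ERR=-8892111910547591/70368744177664
(4,0): OLD=332453460051/2147483648 → NEW=255, ERR=-215154870189/2147483648
(4,1): OLD=5625710274103/34359738368 → NEW=255, ERR=-3136023009737/34359738368
(4,2): OLD=41806425718681/549755813888 → NEW=0, ERR=41806425718681/549755813888
(4,3): OLD=602522431890531/4398046511104 → NEW=255, ERR=-518979428440989/4398046511104
(4,4): OLD=2596991319590649/35184372088832 → NEW=0, ERR=2596991319590649/35184372088832
(4,5): OLD=146301745183860409/1125899906842624 → NEW=255, ERR=-140802731061008711/1125899906842624
(4,6): OLD=539106781196766175/18014398509481984 → NEW=0, ERR=539106781196766175/18014398509481984
(5,0): OLD=62439983205525/549755813888 → NEW=0, ERR=62439983205525/549755813888
(5,1): OLD=629646138289543/4398046511104 → NEW=255, ERR=-491855722041977/4398046511104
(5,2): OLD=4398277103754145/35184372088832 → NEW=0, ERR=4398277103754145/35184372088832
(5,3): OLD=59505794821068293/281474976710656 → NEW=255, ERR=-12270324240148987/281474976710656
(5,4): OLD=2489058359610940247/18014398509481984 → NEW=255, ERR=-2104613260306965673/18014398509481984
(5,5): OLD=14127737773597972327/144115188075855872 → NEW=0, ERR=14127737773597972327/144115188075855872
(5,6): OLD=379136847192890612521/2305843009213693952 → NEW=255, ERR=-208853120156601345239/2305843009213693952
(6,0): OLD=9607018951770077/70368744177664 → NEW=255, ERR=-8337010813534243/70368744177664
(6,1): OLD=94300433972701569/1125899906842624 → NEW=0, ERR=94300433972701569/1125899906842624
(6,2): OLD=3522612217465108067/18014398509481984 → NEW=255, ERR=-1071059402452797853/18014398509481984
(6,3): OLD=10271477770573966205/144115188075855872 → NEW=0, ERR=10271477770573966205/144115188075855872
(6,4): OLD=34394188661983676615/288230376151711744 → NEW=0, ERR=34394188661983676615/288230376151711744
(6,5): OLD=8911852060147523926195/36893488147419103232 → NEW=255, ERR=-495987417444347397965/36893488147419103232
(6,6): OLD=50730261716294985806005/590295810358705651712 → NEW=0, ERR=50730261716294985806005/590295810358705651712
Row 0: .#.#.#.
Row 1: #.##.##
Row 2: .#.#.#.
Row 3: #.##.##
Row 4: ##.#.#.
Row 5: .#.##.#
Row 6: #.#..#.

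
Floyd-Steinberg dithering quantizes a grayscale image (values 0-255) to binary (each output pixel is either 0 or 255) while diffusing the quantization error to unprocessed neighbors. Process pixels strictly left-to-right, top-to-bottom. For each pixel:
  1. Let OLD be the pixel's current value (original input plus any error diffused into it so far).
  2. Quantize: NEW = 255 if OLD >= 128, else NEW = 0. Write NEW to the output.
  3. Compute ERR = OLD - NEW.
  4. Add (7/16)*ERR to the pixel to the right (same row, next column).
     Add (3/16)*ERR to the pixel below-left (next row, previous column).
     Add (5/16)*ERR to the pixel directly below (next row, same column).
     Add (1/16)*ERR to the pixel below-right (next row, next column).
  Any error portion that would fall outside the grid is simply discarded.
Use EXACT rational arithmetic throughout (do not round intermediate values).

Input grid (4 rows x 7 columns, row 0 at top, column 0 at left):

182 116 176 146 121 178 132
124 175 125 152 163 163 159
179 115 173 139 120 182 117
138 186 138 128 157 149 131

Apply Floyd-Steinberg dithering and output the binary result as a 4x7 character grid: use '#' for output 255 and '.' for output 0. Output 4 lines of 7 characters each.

Answer: #.#.##.
.##.#.#
#.#.##.
##.#.#.

Derivation:
(0,0): OLD=182 → NEW=255, ERR=-73
(0,1): OLD=1345/16 → NEW=0, ERR=1345/16
(0,2): OLD=54471/256 → NEW=255, ERR=-10809/256
(0,3): OLD=522353/4096 → NEW=0, ERR=522353/4096
(0,4): OLD=11586327/65536 → NEW=255, ERR=-5125353/65536
(0,5): OLD=150769057/1048576 → NEW=255, ERR=-116617823/1048576
(0,6): OLD=1398267751/16777216 → NEW=0, ERR=1398267751/16777216
(1,0): OLD=29939/256 → NEW=0, ERR=29939/256
(1,1): OLD=491429/2048 → NEW=255, ERR=-30811/2048
(1,2): OLD=8807305/65536 → NEW=255, ERR=-7904375/65536
(1,3): OLD=31924501/262144 → NEW=0, ERR=31924501/262144
(1,4): OLD=3002412895/16777216 → NEW=255, ERR=-1275777185/16777216
(1,5): OLD=14188913039/134217728 → NEW=0, ERR=14188913039/134217728
(1,6): OLD=481775920001/2147483648 → NEW=255, ERR=-65832410239/2147483648
(2,0): OLD=6970599/32768 → NEW=255, ERR=-1385241/32768
(2,1): OLD=80214365/1048576 → NEW=0, ERR=80214365/1048576
(2,2): OLD=3198927703/16777216 → NEW=255, ERR=-1079262377/16777216
(2,3): OLD=17061340255/134217728 → NEW=0, ERR=17061340255/134217728
(2,4): OLD=192504207887/1073741824 → NEW=255, ERR=-81299957233/1073741824
(2,5): OLD=5889589314437/34359738368 → NEW=255, ERR=-2872143969403/34359738368
(2,6): OLD=42582191357939/549755813888 → NEW=0, ERR=42582191357939/549755813888
(3,0): OLD=2334260343/16777216 → NEW=255, ERR=-1943929737/16777216
(3,1): OLD=19395802667/134217728 → NEW=255, ERR=-14829717973/134217728
(3,2): OLD=105412841009/1073741824 → NEW=0, ERR=105412841009/1073741824
(3,3): OLD=826598522247/4294967296 → NEW=255, ERR=-268618138233/4294967296
(3,4): OLD=54012325079159/549755813888 → NEW=0, ERR=54012325079159/549755813888
(3,5): OLD=772526807140693/4398046511104 → NEW=255, ERR=-348975053190827/4398046511104
(3,6): OLD=8111133341172171/70368744177664 → NEW=0, ERR=8111133341172171/70368744177664
Row 0: #.#.##.
Row 1: .##.#.#
Row 2: #.#.##.
Row 3: ##.#.#.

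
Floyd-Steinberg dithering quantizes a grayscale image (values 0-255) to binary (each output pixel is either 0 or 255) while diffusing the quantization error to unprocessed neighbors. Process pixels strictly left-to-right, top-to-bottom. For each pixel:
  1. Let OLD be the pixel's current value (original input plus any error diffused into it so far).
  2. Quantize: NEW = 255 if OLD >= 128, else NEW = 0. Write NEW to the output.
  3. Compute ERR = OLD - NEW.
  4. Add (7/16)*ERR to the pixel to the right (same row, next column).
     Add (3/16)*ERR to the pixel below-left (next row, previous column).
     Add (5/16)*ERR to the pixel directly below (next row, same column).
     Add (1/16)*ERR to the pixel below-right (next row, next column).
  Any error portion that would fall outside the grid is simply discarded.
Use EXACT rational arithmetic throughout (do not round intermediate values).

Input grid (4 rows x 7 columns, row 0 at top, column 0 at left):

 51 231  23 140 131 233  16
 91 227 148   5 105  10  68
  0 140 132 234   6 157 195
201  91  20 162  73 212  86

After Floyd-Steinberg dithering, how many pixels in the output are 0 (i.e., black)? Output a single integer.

Answer: 16

Derivation:
(0,0): OLD=51 → NEW=0, ERR=51
(0,1): OLD=4053/16 → NEW=255, ERR=-27/16
(0,2): OLD=5699/256 → NEW=0, ERR=5699/256
(0,3): OLD=613333/4096 → NEW=255, ERR=-431147/4096
(0,4): OLD=5567187/65536 → NEW=0, ERR=5567187/65536
(0,5): OLD=283288517/1048576 → NEW=255, ERR=15901637/1048576
(0,6): OLD=379746915/16777216 → NEW=0, ERR=379746915/16777216
(1,0): OLD=27295/256 → NEW=0, ERR=27295/256
(1,1): OLD=574425/2048 → NEW=255, ERR=52185/2048
(1,2): OLD=9585485/65536 → NEW=255, ERR=-7126195/65536
(1,3): OLD=-15242935/262144 → NEW=0, ERR=-15242935/262144
(1,4): OLD=1717511739/16777216 → NEW=0, ERR=1717511739/16777216
(1,5): OLD=9271754155/134217728 → NEW=0, ERR=9271754155/134217728
(1,6): OLD=228156453285/2147483648 → NEW=0, ERR=228156453285/2147483648
(2,0): OLD=1248355/32768 → NEW=0, ERR=1248355/32768
(2,1): OLD=158236145/1048576 → NEW=255, ERR=-109150735/1048576
(2,2): OLD=724245267/16777216 → NEW=0, ERR=724245267/16777216
(2,3): OLD=33167051835/134217728 → NEW=255, ERR=-1058468805/134217728
(2,4): OLD=47093484779/1073741824 → NEW=0, ERR=47093484779/1073741824
(2,5): OLD=7699838905529/34359738368 → NEW=255, ERR=-1061894378311/34359738368
(2,6): OLD=120395208386463/549755813888 → NEW=255, ERR=-19792524154977/549755813888
(3,0): OLD=3244505011/16777216 → NEW=255, ERR=-1033685069/16777216
(3,1): OLD=5635832887/134217728 → NEW=0, ERR=5635832887/134217728
(3,2): OLD=47111806677/1073741824 → NEW=0, ERR=47111806677/1073741824
(3,3): OLD=814553713443/4294967296 → NEW=255, ERR=-280662947037/4294967296
(3,4): OLD=28493355795379/549755813888 → NEW=0, ERR=28493355795379/549755813888
(3,5): OLD=972003976376393/4398046511104 → NEW=255, ERR=-149497883955127/4398046511104
(3,6): OLD=4077603364970327/70368744177664 → NEW=0, ERR=4077603364970327/70368744177664
Output grid:
  Row 0: .#.#.#.  (4 black, running=4)
  Row 1: .##....  (5 black, running=9)
  Row 2: .#.#.##  (3 black, running=12)
  Row 3: #..#.#.  (4 black, running=16)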